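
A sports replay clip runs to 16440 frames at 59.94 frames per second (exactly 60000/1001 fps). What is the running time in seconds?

274.274 seconds

Running time = 16440 / (60000/1001) = 274.274 s.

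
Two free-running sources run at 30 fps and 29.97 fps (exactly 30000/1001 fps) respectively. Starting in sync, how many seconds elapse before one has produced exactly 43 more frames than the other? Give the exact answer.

43043/30 seconds

The gap grows by |30000/1001 − 30| = 30/1001 frames per second.
Time for a 43-frame gap: 43 ÷ (30/1001) = 43043/30 s.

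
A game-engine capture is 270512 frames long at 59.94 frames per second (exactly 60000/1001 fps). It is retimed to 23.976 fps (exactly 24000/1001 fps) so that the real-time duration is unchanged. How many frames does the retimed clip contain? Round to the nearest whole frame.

108205 frames

Frames at target rate = 270512 × (24000/1001) / (60000/1001) = 541024/5 ≈ 108204.800.
Nearest whole frame: 108205.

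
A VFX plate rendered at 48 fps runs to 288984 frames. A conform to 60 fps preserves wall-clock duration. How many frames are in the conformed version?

Target frames = source frames × (target rate / source rate) = 288984 × (60)/(48) = 288984 × 5/4 = 361230.

361230 frames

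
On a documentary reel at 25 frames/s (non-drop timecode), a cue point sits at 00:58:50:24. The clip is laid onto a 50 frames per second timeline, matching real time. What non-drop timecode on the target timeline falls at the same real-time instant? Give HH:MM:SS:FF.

Source frame index: (0×3600 + 58×60 + 50) × 25 + 24 = 88274.
Real time: 88274 / (25) = 88274/25 s.
Target frame: (88274/25) × (50) = 176548.
At 50 labels/s: frame 176548 → 00:58:50:48.

00:58:50:48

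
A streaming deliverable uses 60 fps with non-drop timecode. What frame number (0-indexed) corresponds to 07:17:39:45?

Total seconds to the label: (7 × 3600 + 17 × 60 + 39) = 26259.
Frame index = 26259 × 60 + 45 = 1575585.

frame 1575585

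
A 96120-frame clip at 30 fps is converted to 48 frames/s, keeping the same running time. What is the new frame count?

Target frames = source frames × (target rate / source rate) = 96120 × (48)/(30) = 96120 × 8/5 = 153792.

153792 frames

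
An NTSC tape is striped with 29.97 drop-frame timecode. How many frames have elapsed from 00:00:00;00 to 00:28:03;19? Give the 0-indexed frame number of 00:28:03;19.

50457

Complete 10-minute blocks: 2, each 17982 frames → 35964.
Remaining 8 whole minutes in the current block: 1800 + 7 × 1798 = 14386 frames.
Within the current minute: 3 × 30 + 19 − 2 = 107 (labels ;00/;01 skipped at this minute). Total = 35964 + 14386 + 107 = 50457.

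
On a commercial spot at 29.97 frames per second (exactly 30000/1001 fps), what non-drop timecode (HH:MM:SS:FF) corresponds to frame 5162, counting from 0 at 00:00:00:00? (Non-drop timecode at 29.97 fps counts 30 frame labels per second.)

00:02:52:02

5162 ÷ 30 = 172 full seconds, remainder 2 frames.
172 s = 0 h 2 min 52 s.
Timecode: 00:02:52:02.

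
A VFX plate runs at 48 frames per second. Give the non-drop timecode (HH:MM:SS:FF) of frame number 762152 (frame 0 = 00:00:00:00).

04:24:38:08

762152 ÷ 48 = 15878 full seconds, remainder 8 frames.
15878 s = 4 h 24 min 38 s.
Timecode: 04:24:38:08.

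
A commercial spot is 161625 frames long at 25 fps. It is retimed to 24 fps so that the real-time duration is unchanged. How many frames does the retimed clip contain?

155160 frames

Target frames = source frames × (target rate / source rate) = 161625 × (24)/(25) = 161625 × 24/25 = 155160.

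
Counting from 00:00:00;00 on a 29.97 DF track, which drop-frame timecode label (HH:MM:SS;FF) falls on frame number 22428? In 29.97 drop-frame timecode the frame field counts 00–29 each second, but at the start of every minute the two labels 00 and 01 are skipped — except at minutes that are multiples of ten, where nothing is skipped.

Each 10-minute DF block holds 10 × 60 × 30 − 9 × 2 = 17982 frames. 22428 ÷ 17982 → 1 full block, remainder 4446.
Within the partial block the first minute is 1800 frames and each further minute 1798, so 2 further minute boundaries passed. Total skipped labels = 18 × 1 + 2 × 2 = 22.
Non-drop label index = 22428 + 22 = 22450; at 30 labels/s that is 00:12:28:10, i.e. DF 00:12:28;10.

00:12:28;10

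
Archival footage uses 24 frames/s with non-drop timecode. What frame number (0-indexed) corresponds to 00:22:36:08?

32552

Total seconds to the label: (0 × 3600 + 22 × 60 + 36) = 1356.
Frame index = 1356 × 24 + 8 = 32552.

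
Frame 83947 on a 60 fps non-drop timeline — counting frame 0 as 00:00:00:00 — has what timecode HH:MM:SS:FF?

00:23:19:07

83947 ÷ 60 = 1399 full seconds, remainder 7 frames.
1399 s = 0 h 23 min 19 s.
Timecode: 00:23:19:07.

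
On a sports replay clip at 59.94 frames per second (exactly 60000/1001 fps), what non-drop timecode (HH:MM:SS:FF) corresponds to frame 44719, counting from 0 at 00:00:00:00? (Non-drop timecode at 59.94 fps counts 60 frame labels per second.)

00:12:25:19

44719 ÷ 60 = 745 full seconds, remainder 19 frames.
745 s = 0 h 12 min 25 s.
Timecode: 00:12:25:19.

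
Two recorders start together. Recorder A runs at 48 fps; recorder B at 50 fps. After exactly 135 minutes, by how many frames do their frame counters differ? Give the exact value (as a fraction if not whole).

135 min = 8100 s.
A emits 48 × 8100 = 388800 frames; B emits 50 × 8100 = 405000.
Difference = 16200 frames; B is ahead of A.

16200 frames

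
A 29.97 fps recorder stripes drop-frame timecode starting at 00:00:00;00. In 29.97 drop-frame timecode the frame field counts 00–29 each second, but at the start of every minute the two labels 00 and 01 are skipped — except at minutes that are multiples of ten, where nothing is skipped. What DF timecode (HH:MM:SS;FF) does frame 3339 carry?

Ten DF minutes hold 17982 frames, so frame 3339 lies in block 0 (frames 0–17981) with 3339 frames into that block.
The block's first minute is 1800 frames and the rest 1798 each; 3339 frames reaches minute 1, so 0 × 18 + 1 × 2 = 2 labels have been skipped so far.
Adding those back, label number 3339 + 2 = 3341 at 30 labels/s is 111 s + 11 f = 0 h 1 min 51 s frame 11, i.e. 00:01:51;11.

00:01:51;11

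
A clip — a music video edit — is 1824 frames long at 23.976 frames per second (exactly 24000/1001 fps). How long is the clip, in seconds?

76.076 seconds

Running time = 1824 / (24000/1001) = 76.076 s.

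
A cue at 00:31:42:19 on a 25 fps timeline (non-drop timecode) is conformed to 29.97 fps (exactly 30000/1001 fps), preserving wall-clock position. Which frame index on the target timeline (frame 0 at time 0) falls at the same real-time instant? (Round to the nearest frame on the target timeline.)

frame 57026

Source frame index: (0×3600 + 31×60 + 42) × 25 + 19 = 47569.
Real time: 47569 / (25) = 47569/25 s.
Target frame: (47569/25) × (30000/1001) = 57082800/1001 ≈ 57025.774 → 57026.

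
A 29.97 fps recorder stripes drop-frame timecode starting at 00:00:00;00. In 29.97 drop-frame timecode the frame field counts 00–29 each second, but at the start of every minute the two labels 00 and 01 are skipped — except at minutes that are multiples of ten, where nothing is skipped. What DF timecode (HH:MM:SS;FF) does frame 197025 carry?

01:49:34;03

Each 10-minute DF block holds 10 × 60 × 30 − 9 × 2 = 17982 frames. 197025 ÷ 17982 → 10 full blocks, remainder 17205.
Within the partial block the first minute is 1800 frames and each further minute 1798, so 9 further minute boundaries passed. Total skipped labels = 18 × 10 + 2 × 9 = 198.
Non-drop label index = 197025 + 198 = 197223; at 30 labels/s that is 01:49:34:03, i.e. DF 01:49:34;03.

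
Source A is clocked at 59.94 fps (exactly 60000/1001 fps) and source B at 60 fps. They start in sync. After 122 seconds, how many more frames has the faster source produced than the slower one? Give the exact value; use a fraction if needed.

7320/1001 frames

A emits 60000/1001 × 122 = 7320000/1001 frames; B emits 60 × 122 = 7320.
Difference = 7320/1001 frames (≈ 7.3127); B is ahead of A.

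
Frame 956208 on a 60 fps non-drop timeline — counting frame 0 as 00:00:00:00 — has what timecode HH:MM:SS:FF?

956208 ÷ 60 = 15936 full seconds, remainder 48 frames.
15936 s = 4 h 25 min 36 s.
Timecode: 04:25:36:48.

04:25:36:48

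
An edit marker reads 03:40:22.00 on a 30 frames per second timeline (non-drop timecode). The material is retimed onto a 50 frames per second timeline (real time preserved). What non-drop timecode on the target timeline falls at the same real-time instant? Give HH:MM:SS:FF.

03:40:22:00

Source frame index: (3×3600 + 40×60 + 22) × 30 + 0 = 396660.
Real time: 396660 / (30) = 13222 s.
Target frame: (13222) × (50) = 661100.
At 50 labels/s: frame 661100 → 03:40:22:00.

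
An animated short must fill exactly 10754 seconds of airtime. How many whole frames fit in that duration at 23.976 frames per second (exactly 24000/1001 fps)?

Frames = 10754 × 24000/1001 = 258096000/1001 ≈ 257838.1618.
Complete frames: 257838.

257838 frames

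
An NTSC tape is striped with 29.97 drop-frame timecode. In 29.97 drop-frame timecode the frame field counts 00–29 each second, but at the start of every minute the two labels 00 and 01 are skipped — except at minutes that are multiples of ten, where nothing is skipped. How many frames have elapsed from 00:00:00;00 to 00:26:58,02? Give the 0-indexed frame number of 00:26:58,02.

48494

As if non-drop at 30 labels/s: (0 × 3600 + 26 × 60 + 58) × 30 + 2 = 48542.
Minute boundaries passed: 26; those not divisible by 10: 26 − 2 = 24; dropped labels = 2 × 24 = 48.
Actual frame index = 48542 − 48 = 48494.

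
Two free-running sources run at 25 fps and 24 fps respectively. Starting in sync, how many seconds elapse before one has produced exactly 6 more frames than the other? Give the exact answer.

The gap grows by |24 − 25| = 1 frame per second.
Time for a 6-frame gap: 6 ÷ (1) = 6 s.

6 seconds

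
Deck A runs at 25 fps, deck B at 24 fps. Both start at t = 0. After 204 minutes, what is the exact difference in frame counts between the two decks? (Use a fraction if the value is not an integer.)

12240 frames

204 min = 12240 s.
A emits 25 × 12240 = 306000 frames; B emits 24 × 12240 = 293760.
Difference = 12240 frames; B is behind A.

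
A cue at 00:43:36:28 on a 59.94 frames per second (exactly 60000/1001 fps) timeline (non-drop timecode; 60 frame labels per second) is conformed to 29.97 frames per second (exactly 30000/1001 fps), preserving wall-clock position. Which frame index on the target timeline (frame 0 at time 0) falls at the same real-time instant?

frame 78494

Source frame index: (0×3600 + 43×60 + 36) × 60 + 28 = 156988.
Real time: 156988 / (60000/1001) = 39286247/15000 s.
Target frame: (39286247/15000) × (30000/1001) = 78494.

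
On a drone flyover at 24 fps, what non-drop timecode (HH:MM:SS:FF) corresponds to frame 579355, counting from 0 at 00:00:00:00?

579355 ÷ 24 = 24139 full seconds, remainder 19 frames.
24139 s = 6 h 42 min 19 s.
Timecode: 06:42:19:19.

06:42:19:19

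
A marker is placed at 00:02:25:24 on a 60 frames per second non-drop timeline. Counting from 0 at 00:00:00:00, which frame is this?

Total seconds to the label: (0 × 3600 + 2 × 60 + 25) = 145.
Frame index = 145 × 60 + 24 = 8724.

frame 8724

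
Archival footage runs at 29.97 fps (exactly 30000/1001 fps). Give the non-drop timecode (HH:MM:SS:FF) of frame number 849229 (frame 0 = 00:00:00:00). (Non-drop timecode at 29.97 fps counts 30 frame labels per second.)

07:51:47:19

849229 ÷ 30 = 28307 full seconds, remainder 19 frames.
28307 s = 7 h 51 min 47 s.
Timecode: 07:51:47:19.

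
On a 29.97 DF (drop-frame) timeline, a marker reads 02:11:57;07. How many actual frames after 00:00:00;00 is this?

As if non-drop at 30 labels/s: (2 × 3600 + 11 × 60 + 57) × 30 + 7 = 237517.
Minute boundaries passed: 131; those not divisible by 10: 131 − 13 = 118; dropped labels = 2 × 118 = 236.
Actual frame index = 237517 − 236 = 237281.

237281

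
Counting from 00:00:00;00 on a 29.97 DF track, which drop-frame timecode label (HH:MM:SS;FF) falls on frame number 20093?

00:11:10;13

Each 10-minute DF block holds 10 × 60 × 30 − 9 × 2 = 17982 frames. 20093 ÷ 17982 → 1 full block, remainder 2111.
Within the partial block the first minute is 1800 frames and each further minute 1798, so 1 further minute boundary passed. Total skipped labels = 18 × 1 + 2 × 1 = 20.
Non-drop label index = 20093 + 20 = 20113; at 30 labels/s that is 00:11:10:13, i.e. DF 00:11:10;13.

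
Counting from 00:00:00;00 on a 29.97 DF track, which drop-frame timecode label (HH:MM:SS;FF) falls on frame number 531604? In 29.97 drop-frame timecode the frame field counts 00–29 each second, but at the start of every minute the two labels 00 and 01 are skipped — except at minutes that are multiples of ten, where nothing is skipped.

04:55:37;26

Ten DF minutes hold 17982 frames, so frame 531604 lies in block 29 (frames 521478–539459) with 10126 frames into that block.
The block's first minute is 1800 frames and the rest 1798 each; 10126 frames reaches minute 5, so 29 × 18 + 5 × 2 = 532 labels have been skipped so far.
Adding those back, label number 531604 + 532 = 532136 at 30 labels/s is 17737 s + 26 f = 4 h 55 min 37 s frame 26, i.e. 04:55:37;26.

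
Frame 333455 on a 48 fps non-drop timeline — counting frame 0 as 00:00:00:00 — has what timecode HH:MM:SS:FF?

01:55:46:47

333455 ÷ 48 = 6946 full seconds, remainder 47 frames.
6946 s = 1 h 55 min 46 s.
Timecode: 01:55:46:47.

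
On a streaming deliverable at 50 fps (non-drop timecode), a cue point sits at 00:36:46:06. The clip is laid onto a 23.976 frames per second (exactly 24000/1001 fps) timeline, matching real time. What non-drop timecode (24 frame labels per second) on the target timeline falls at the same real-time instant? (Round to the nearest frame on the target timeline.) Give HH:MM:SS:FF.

00:36:43:22

Source frame index: (0×3600 + 36×60 + 46) × 50 + 6 = 110306.
Real time: 110306 / (50) = 55153/25 s.
Target frame: (55153/25) × (24000/1001) = 7563840/143 ≈ 52893.986 → 52894.
At 24 labels/s: frame 52894 → 00:36:43:22.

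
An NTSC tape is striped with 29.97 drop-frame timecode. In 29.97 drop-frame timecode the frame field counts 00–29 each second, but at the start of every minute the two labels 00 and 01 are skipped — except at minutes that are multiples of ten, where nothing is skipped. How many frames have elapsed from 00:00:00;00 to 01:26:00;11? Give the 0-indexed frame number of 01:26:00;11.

154655

Complete 10-minute blocks: 8, each 17982 frames → 143856.
Remaining 6 whole minutes in the current block: 1800 + 5 × 1798 = 10790 frames.
Within the current minute: 0 × 30 + 11 − 2 = 9 (labels ;00/;01 skipped at this minute). Total = 143856 + 10790 + 9 = 154655.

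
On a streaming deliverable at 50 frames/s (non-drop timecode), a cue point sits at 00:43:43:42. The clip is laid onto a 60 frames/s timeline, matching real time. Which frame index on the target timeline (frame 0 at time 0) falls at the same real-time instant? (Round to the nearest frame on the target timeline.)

Source frame index: (0×3600 + 43×60 + 43) × 50 + 42 = 131192.
Real time: 131192 / (50) = 65596/25 s.
Target frame: (65596/25) × (60) = 787152/5 ≈ 157430.400 → 157430.

frame 157430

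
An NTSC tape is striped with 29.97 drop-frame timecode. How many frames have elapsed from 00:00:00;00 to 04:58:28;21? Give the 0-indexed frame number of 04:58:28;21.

536723

Complete 10-minute blocks: 29, each 17982 frames → 521478.
Remaining 8 whole minutes in the current block: 1800 + 7 × 1798 = 14386 frames.
Within the current minute: 28 × 30 + 21 − 2 = 859 (labels ;00/;01 skipped at this minute). Total = 521478 + 14386 + 859 = 536723.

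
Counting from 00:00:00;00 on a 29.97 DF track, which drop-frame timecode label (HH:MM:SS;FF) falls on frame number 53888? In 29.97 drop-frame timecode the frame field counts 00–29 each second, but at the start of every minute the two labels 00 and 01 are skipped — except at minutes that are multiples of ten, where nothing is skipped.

Ten DF minutes hold 17982 frames, so frame 53888 lies in block 2 (frames 35964–53945) with 17924 frames into that block.
The block's first minute is 1800 frames and the rest 1798 each; 17924 frames reaches minute 9, so 2 × 18 + 9 × 2 = 54 labels have been skipped so far.
Adding those back, label number 53888 + 54 = 53942 at 30 labels/s is 1798 s + 2 f = 0 h 29 min 58 s frame 2, i.e. 00:29:58;02.

00:29:58;02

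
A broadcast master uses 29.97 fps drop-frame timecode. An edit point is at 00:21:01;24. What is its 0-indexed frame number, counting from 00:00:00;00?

37816

Complete 10-minute blocks: 2, each 17982 frames → 35964.
Remaining 1 whole minute in the current block: 1800 + 0 × 1798 = 1800 frames.
Within the current minute: 1 × 30 + 24 − 2 = 52 (labels ;00/;01 skipped at this minute). Total = 35964 + 1800 + 52 = 37816.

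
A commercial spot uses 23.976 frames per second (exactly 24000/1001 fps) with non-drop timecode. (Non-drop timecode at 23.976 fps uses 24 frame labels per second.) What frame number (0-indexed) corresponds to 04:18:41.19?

Total seconds to the label: (4 × 3600 + 18 × 60 + 41) = 15521.
Frame index = 15521 × 24 + 19 = 372523.

frame 372523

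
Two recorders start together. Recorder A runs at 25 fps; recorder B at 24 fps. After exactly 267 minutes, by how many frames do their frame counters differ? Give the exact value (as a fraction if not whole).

267 min = 16020 s.
A emits 25 × 16020 = 400500 frames; B emits 24 × 16020 = 384480.
Difference = 16020 frames; B is behind A.

16020 frames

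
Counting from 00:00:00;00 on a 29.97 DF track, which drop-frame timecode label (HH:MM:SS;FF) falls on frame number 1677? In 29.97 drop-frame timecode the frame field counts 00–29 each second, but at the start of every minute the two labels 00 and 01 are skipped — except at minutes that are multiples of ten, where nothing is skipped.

00:00:55;27

Each 10-minute DF block holds 10 × 60 × 30 − 9 × 2 = 17982 frames. 1677 ÷ 17982 → 0 full blocks, remainder 1677.
Within the partial block the first minute is 1800 frames and each further minute 1798, so 0 further minute boundaries passed. Total skipped labels = 18 × 0 + 2 × 0 = 0.
Non-drop label index = 1677 + 0 = 1677; at 30 labels/s that is 00:00:55:27, i.e. DF 00:00:55;27.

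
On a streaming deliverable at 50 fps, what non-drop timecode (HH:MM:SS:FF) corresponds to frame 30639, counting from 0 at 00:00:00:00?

00:10:12:39

30639 ÷ 50 = 612 full seconds, remainder 39 frames.
612 s = 0 h 10 min 12 s.
Timecode: 00:10:12:39.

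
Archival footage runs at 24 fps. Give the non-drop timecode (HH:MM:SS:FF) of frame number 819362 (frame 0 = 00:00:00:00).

819362 ÷ 24 = 34140 full seconds, remainder 2 frames.
34140 s = 9 h 29 min 0 s.
Timecode: 09:29:00:02.

09:29:00:02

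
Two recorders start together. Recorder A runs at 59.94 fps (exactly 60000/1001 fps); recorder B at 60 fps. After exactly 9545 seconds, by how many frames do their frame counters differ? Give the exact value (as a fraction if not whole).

A emits 60000/1001 × 9545 = 572700000/1001 frames; B emits 60 × 9545 = 572700.
Difference = 572700/1001 frames (≈ 572.1279); B is ahead of A.

572700/1001 frames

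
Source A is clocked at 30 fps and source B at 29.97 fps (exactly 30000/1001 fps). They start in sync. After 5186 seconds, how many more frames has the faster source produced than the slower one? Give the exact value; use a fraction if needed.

155580/1001 frames

A emits 30 × 5186 = 155580 frames; B emits 30000/1001 × 5186 = 155580000/1001.
Difference = 155580/1001 frames (≈ 155.4246); B is behind A.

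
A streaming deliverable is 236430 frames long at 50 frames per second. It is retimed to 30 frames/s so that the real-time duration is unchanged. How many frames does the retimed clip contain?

141858 frames

Target frames = source frames × (target rate / source rate) = 236430 × (30)/(50) = 236430 × 3/5 = 141858.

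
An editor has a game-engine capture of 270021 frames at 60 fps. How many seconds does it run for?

Running time = 270021 / (60) = 4500.35 s.

4500.35 seconds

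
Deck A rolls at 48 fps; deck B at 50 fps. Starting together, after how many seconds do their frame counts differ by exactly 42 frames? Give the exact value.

21 seconds

The gap grows by |50 − 48| = 2 frames per second.
Time for a 42-frame gap: 42 ÷ (2) = 21 s.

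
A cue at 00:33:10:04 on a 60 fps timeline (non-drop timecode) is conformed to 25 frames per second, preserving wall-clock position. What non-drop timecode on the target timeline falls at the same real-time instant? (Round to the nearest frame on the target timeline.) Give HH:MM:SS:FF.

Source frame index: (0×3600 + 33×60 + 10) × 60 + 4 = 119404.
Real time: 119404 / (60) = 29851/15 s.
Target frame: (29851/15) × (25) = 149255/3 ≈ 49751.667 → 49752.
At 25 labels/s: frame 49752 → 00:33:10:02.

00:33:10:02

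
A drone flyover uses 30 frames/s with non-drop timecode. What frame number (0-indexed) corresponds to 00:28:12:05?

frame 50765

Total seconds to the label: (0 × 3600 + 28 × 60 + 12) = 1692.
Frame index = 1692 × 30 + 5 = 50765.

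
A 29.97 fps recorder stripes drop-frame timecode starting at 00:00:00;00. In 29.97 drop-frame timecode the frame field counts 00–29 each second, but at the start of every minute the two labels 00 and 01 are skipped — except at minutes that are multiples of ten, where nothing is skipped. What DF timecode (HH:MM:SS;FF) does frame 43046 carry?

00:23:56;08

Ten DF minutes hold 17982 frames, so frame 43046 lies in block 2 (frames 35964–53945) with 7082 frames into that block.
The block's first minute is 1800 frames and the rest 1798 each; 7082 frames reaches minute 3, so 2 × 18 + 3 × 2 = 42 labels have been skipped so far.
Adding those back, label number 43046 + 42 = 43088 at 30 labels/s is 1436 s + 8 f = 0 h 23 min 56 s frame 8, i.e. 00:23:56;08.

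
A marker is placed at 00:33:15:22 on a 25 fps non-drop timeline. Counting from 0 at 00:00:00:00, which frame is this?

frame 49897

Total seconds to the label: (0 × 3600 + 33 × 60 + 15) = 1995.
Frame index = 1995 × 25 + 22 = 49897.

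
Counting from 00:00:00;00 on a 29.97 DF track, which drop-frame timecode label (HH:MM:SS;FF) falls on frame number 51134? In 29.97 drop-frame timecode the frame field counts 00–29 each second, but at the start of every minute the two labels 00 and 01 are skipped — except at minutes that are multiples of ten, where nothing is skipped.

00:28:26;06

Ten DF minutes hold 17982 frames, so frame 51134 lies in block 2 (frames 35964–53945) with 15170 frames into that block.
The block's first minute is 1800 frames and the rest 1798 each; 15170 frames reaches minute 8, so 2 × 18 + 8 × 2 = 52 labels have been skipped so far.
Adding those back, label number 51134 + 52 = 51186 at 30 labels/s is 1706 s + 6 f = 0 h 28 min 26 s frame 6, i.e. 00:28:26;06.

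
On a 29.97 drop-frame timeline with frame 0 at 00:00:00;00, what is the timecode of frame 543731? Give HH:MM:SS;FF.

Each 10-minute DF block holds 10 × 60 × 30 − 9 × 2 = 17982 frames. 543731 ÷ 17982 → 30 full blocks, remainder 4271.
Within the partial block the first minute is 1800 frames and each further minute 1798, so 2 further minute boundaries passed. Total skipped labels = 18 × 30 + 2 × 2 = 544.
Non-drop label index = 543731 + 544 = 544275; at 30 labels/s that is 05:02:22:15, i.e. DF 05:02:22;15.

05:02:22;15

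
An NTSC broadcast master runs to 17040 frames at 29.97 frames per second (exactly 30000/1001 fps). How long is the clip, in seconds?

568.568 seconds

Running time = 17040 / (30000/1001) = 568.568 s.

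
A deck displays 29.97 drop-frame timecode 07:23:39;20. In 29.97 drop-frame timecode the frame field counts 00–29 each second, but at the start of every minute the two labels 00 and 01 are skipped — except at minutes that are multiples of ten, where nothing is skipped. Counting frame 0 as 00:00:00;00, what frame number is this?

As if non-drop at 30 labels/s: (7 × 3600 + 23 × 60 + 39) × 30 + 20 = 798590.
Minute boundaries passed: 443; those not divisible by 10: 443 − 44 = 399; dropped labels = 2 × 399 = 798.
Actual frame index = 798590 − 798 = 797792.

797792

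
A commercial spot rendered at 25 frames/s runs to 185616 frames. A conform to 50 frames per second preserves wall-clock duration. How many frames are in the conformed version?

Target frames = source frames × (target rate / source rate) = 185616 × (50)/(25) = 185616 × 2 = 371232.

371232 frames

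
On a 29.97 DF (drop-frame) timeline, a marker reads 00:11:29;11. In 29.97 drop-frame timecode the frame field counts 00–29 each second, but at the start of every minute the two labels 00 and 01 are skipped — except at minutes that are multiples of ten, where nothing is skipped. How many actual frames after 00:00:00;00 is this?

As if non-drop at 30 labels/s: (0 × 3600 + 11 × 60 + 29) × 30 + 11 = 20681.
Minute boundaries passed: 11; those not divisible by 10: 11 − 1 = 10; dropped labels = 2 × 10 = 20.
Actual frame index = 20681 − 20 = 20661.

20661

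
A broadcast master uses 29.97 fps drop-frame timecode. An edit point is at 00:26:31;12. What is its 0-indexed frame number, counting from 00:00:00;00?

47694

Complete 10-minute blocks: 2, each 17982 frames → 35964.
Remaining 6 whole minutes in the current block: 1800 + 5 × 1798 = 10790 frames.
Within the current minute: 31 × 30 + 12 − 2 = 940 (labels ;00/;01 skipped at this minute). Total = 35964 + 10790 + 940 = 47694.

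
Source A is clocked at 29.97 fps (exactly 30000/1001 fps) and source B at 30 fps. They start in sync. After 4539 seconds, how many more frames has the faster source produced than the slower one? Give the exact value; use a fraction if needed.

136170/1001 frames

A emits 30000/1001 × 4539 = 136170000/1001 frames; B emits 30 × 4539 = 136170.
Difference = 136170/1001 frames (≈ 136.0340); B is ahead of A.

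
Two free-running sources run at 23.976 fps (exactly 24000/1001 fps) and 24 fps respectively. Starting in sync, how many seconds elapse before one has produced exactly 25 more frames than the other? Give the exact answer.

The gap grows by |24 − 24000/1001| = 24/1001 frames per second.
Time for a 25-frame gap: 25 ÷ (24/1001) = 25025/24 s.

25025/24 seconds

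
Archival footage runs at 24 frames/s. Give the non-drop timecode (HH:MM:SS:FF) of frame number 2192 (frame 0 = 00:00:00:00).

00:01:31:08

2192 ÷ 24 = 91 full seconds, remainder 8 frames.
91 s = 0 h 1 min 31 s.
Timecode: 00:01:31:08.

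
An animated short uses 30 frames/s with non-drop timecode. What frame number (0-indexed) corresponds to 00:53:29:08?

Total seconds to the label: (0 × 3600 + 53 × 60 + 29) = 3209.
Frame index = 3209 × 30 + 8 = 96278.

frame 96278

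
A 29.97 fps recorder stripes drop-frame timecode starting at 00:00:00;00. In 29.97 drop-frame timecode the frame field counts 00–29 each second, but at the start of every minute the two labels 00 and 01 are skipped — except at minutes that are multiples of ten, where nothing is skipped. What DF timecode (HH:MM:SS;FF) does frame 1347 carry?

00:00:44;27

Each 10-minute DF block holds 10 × 60 × 30 − 9 × 2 = 17982 frames. 1347 ÷ 17982 → 0 full blocks, remainder 1347.
Within the partial block the first minute is 1800 frames and each further minute 1798, so 0 further minute boundaries passed. Total skipped labels = 18 × 0 + 2 × 0 = 0.
Non-drop label index = 1347 + 0 = 1347; at 30 labels/s that is 00:00:44:27, i.e. DF 00:00:44;27.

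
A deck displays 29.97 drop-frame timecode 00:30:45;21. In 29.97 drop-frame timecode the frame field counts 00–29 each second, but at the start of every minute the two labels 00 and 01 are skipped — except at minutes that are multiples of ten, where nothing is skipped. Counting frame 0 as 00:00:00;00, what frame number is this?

55317

As if non-drop at 30 labels/s: (0 × 3600 + 30 × 60 + 45) × 30 + 21 = 55371.
Minute boundaries passed: 30; those not divisible by 10: 30 − 3 = 27; dropped labels = 2 × 27 = 54.
Actual frame index = 55371 − 54 = 55317.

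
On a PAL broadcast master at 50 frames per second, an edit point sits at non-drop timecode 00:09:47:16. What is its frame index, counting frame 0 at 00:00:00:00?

frame 29366

Total seconds to the label: (0 × 3600 + 9 × 60 + 47) = 587.
Frame index = 587 × 50 + 16 = 29366.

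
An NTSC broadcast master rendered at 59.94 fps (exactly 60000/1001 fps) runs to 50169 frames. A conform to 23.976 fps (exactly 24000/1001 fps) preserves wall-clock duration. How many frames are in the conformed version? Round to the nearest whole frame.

Frames at target rate = 50169 × (24000/1001) / (60000/1001) = 100338/5 ≈ 20067.600.
Nearest whole frame: 20068.

20068 frames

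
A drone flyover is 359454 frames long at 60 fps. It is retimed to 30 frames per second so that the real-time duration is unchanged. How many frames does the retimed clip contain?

Frames at target rate = 359454 × (30) / (60) = 179727.

179727 frames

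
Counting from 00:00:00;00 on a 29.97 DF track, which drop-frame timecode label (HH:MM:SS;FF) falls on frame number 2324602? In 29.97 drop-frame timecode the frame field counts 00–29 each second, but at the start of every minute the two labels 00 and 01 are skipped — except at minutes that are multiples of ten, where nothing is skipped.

21:32:44;08

Each 10-minute DF block holds 10 × 60 × 30 − 9 × 2 = 17982 frames. 2324602 ÷ 17982 → 129 full blocks, remainder 4924.
Within the partial block the first minute is 1800 frames and each further minute 1798, so 2 further minute boundaries passed. Total skipped labels = 18 × 129 + 2 × 2 = 2326.
Non-drop label index = 2324602 + 2326 = 2326928; at 30 labels/s that is 21:32:44:08, i.e. DF 21:32:44;08.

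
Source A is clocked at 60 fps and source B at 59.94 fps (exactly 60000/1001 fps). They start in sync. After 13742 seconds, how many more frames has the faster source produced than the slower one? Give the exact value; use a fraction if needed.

824520/1001 frames

A emits 60 × 13742 = 824520 frames; B emits 60000/1001 × 13742 = 824520000/1001.
Difference = 824520/1001 frames (≈ 823.6963); B is behind A.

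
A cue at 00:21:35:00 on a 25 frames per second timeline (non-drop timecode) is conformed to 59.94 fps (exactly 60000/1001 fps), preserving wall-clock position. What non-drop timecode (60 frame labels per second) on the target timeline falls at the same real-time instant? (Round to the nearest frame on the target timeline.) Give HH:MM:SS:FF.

00:21:33:42

Source frame index: (0×3600 + 21×60 + 35) × 25 + 0 = 32375.
Real time: 32375 / (25) = 1295 s.
Target frame: (1295) × (60000/1001) = 11100000/143 ≈ 77622.378 → 77622.
At 60 labels/s: frame 77622 → 00:21:33:42.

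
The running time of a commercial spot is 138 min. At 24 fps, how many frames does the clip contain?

138 min = 8280 s.
Frames = 8280 × 24 = 198720.

198720 frames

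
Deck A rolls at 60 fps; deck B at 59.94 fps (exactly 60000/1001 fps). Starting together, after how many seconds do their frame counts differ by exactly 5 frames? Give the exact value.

The gap grows by |60000/1001 − 60| = 60/1001 frames per second.
Time for a 5-frame gap: 5 ÷ (60/1001) = 1001/12 s.

1001/12 seconds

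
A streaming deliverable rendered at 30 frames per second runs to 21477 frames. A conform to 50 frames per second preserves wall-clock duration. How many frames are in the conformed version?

35795 frames

Target frames = source frames × (target rate / source rate) = 21477 × (50)/(30) = 21477 × 5/3 = 35795.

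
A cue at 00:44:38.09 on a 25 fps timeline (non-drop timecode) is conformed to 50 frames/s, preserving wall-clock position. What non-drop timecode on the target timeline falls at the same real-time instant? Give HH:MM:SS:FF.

Source frame index: (0×3600 + 44×60 + 38) × 25 + 9 = 66959.
Real time: 66959 / (25) = 66959/25 s.
Target frame: (66959/25) × (50) = 133918.
At 50 labels/s: frame 133918 → 00:44:38:18.

00:44:38:18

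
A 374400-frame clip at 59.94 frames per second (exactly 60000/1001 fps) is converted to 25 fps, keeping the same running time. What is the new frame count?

Target frames = source frames × (target rate / source rate) = 374400 × (25)/(60000/1001) = 374400 × 1001/2400 = 156156.

156156 frames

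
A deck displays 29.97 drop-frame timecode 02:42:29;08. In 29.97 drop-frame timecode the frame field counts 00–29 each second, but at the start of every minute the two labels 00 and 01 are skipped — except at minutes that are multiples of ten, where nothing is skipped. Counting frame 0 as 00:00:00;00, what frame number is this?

Complete 10-minute blocks: 16, each 17982 frames → 287712.
Remaining 2 whole minutes in the current block: 1800 + 1 × 1798 = 3598 frames.
Within the current minute: 29 × 30 + 8 − 2 = 876 (labels ;00/;01 skipped at this minute). Total = 287712 + 3598 + 876 = 292186.

292186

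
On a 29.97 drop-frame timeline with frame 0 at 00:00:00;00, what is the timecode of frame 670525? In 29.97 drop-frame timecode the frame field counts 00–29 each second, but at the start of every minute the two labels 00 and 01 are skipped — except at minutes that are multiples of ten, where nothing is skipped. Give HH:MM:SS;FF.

06:12:53;05

Each 10-minute DF block holds 10 × 60 × 30 − 9 × 2 = 17982 frames. 670525 ÷ 17982 → 37 full blocks, remainder 5191.
Within the partial block the first minute is 1800 frames and each further minute 1798, so 2 further minute boundaries passed. Total skipped labels = 18 × 37 + 2 × 2 = 670.
Non-drop label index = 670525 + 670 = 671195; at 30 labels/s that is 06:12:53:05, i.e. DF 06:12:53;05.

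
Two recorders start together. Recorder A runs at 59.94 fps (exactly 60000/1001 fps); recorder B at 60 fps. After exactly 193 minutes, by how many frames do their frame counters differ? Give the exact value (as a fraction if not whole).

193 min = 11580 s.
A emits 60000/1001 × 11580 = 694800000/1001 frames; B emits 60 × 11580 = 694800.
Difference = 694800/1001 frames (≈ 694.1059); B is ahead of A.

694800/1001 frames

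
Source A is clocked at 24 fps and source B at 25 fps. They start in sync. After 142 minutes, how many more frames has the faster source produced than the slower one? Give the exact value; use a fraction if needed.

142 min = 8520 s.
A emits 24 × 8520 = 204480 frames; B emits 25 × 8520 = 213000.
Difference = 8520 frames; B is ahead of A.

8520 frames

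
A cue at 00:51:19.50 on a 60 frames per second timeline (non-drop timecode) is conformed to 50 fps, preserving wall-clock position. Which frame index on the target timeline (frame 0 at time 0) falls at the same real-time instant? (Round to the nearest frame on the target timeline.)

frame 153992

Source frame index: (0×3600 + 51×60 + 19) × 60 + 50 = 184790.
Real time: 184790 / (60) = 18479/6 s.
Target frame: (18479/6) × (50) = 461975/3 ≈ 153991.667 → 153992.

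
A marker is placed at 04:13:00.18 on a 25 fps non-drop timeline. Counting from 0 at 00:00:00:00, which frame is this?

frame 379518

Total seconds to the label: (4 × 3600 + 13 × 60 + 0) = 15180.
Frame index = 15180 × 25 + 18 = 379518.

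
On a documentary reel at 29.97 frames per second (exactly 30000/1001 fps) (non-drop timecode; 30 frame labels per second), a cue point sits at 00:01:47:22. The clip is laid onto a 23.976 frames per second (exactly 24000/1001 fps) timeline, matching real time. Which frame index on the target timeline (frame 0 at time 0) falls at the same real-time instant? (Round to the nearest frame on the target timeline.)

Source frame index: (0×3600 + 1×60 + 47) × 30 + 22 = 3232.
Real time: 3232 / (30000/1001) = 202202/1875 s.
Target frame: (202202/1875) × (24000/1001) = 12928/5 ≈ 2585.600 → 2586.

frame 2586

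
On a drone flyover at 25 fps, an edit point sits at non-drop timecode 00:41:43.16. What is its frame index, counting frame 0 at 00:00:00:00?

Total seconds to the label: (0 × 3600 + 41 × 60 + 43) = 2503.
Frame index = 2503 × 25 + 16 = 62591.

62591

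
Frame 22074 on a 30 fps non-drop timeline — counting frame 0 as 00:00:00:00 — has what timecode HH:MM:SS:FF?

00:12:15:24

22074 ÷ 30 = 735 full seconds, remainder 24 frames.
735 s = 0 h 12 min 15 s.
Timecode: 00:12:15:24.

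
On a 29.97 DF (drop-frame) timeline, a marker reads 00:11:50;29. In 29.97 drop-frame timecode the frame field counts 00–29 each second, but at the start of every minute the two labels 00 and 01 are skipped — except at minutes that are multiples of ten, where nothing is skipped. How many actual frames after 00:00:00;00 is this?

21309

As if non-drop at 30 labels/s: (0 × 3600 + 11 × 60 + 50) × 30 + 29 = 21329.
Minute boundaries passed: 11; those not divisible by 10: 11 − 1 = 10; dropped labels = 2 × 10 = 20.
Actual frame index = 21329 − 20 = 21309.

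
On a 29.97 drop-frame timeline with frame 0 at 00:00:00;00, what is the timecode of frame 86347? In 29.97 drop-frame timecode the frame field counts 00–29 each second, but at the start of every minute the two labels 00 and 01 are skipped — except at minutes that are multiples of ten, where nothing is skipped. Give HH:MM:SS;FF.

Each 10-minute DF block holds 10 × 60 × 30 − 9 × 2 = 17982 frames. 86347 ÷ 17982 → 4 full blocks, remainder 14419.
Within the partial block the first minute is 1800 frames and each further minute 1798, so 8 further minute boundaries passed. Total skipped labels = 18 × 4 + 2 × 8 = 88.
Non-drop label index = 86347 + 88 = 86435; at 30 labels/s that is 00:48:01:05, i.e. DF 00:48:01;05.

00:48:01;05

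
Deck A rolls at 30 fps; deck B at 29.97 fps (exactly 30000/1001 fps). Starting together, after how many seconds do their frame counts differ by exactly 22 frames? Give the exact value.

The gap grows by |30000/1001 − 30| = 30/1001 frames per second.
Time for a 22-frame gap: 22 ÷ (30/1001) = 11011/15 s.

11011/15 seconds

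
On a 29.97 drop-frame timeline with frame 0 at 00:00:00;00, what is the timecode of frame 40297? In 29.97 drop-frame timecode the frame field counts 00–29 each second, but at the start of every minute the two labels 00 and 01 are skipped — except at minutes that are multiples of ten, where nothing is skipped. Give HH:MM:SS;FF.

00:22:24;17

Ten DF minutes hold 17982 frames, so frame 40297 lies in block 2 (frames 35964–53945) with 4333 frames into that block.
The block's first minute is 1800 frames and the rest 1798 each; 4333 frames reaches minute 2, so 2 × 18 + 2 × 2 = 40 labels have been skipped so far.
Adding those back, label number 40297 + 40 = 40337 at 30 labels/s is 1344 s + 17 f = 0 h 22 min 24 s frame 17, i.e. 00:22:24;17.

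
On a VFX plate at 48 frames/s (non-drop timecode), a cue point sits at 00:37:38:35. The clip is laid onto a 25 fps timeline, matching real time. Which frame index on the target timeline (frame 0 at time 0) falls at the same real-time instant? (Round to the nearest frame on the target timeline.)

Source frame index: (0×3600 + 37×60 + 38) × 48 + 35 = 108419.
Real time: 108419 / (48) = 108419/48 s.
Target frame: (108419/48) × (25) = 2710475/48 ≈ 56468.229 → 56468.

frame 56468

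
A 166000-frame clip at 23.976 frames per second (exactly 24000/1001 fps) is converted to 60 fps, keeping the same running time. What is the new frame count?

Target frames = source frames × (target rate / source rate) = 166000 × (60)/(24000/1001) = 166000 × 1001/400 = 415415.

415415 frames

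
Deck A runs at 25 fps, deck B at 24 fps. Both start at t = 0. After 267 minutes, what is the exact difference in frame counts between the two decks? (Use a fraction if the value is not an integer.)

267 min = 16020 s.
A emits 25 × 16020 = 400500 frames; B emits 24 × 16020 = 384480.
Difference = 16020 frames; B is behind A.

16020 frames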